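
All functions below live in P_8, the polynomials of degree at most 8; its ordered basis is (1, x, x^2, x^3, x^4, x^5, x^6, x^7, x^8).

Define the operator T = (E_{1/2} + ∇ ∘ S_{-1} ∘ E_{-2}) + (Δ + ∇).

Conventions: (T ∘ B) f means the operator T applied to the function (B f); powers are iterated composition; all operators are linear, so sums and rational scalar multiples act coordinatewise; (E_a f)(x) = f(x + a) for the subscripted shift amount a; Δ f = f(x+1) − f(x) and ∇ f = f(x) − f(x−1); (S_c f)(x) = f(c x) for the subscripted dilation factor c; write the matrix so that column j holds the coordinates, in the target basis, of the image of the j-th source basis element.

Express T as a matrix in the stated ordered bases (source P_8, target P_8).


image of 1: 1
image of x: x + 3/2
image of x^2: x^2 + 7x + 13/4
image of x^3: x^3 + (9/2)x^2 - (33/4)x - 39/8
image of x^4: x^4 + 14x^3 + (39/2)x^2 + (73/2)x + 241/16
image of x^5: x^5 + (15/2)x^4 - (55/2)x^3 - (195/4)x^2 - (1195/16)x - 927/32
image of x^6: x^6 + 21x^5 + (195/4)x^4 + (365/2)x^3 + (3615/16)x^2 + (3171/16)x + 4033/64
image of x^7: x^7 + (21/2)x^6 - (231/4)x^5 - (1365/8)x^4 - (8365/16)x^3 - (19467/32)x^2 - (28217/64)x - 15999/128
image of x^8: x^8 + 28x^7 + 91x^6 + 511x^5 + (8435/8)x^4 + (7399/4)x^3 + (28231/16)x^2 + (16513/16)x + 65281/256
each image's coordinates form column j of the matrix

the matrix is [[1, 3/2, 13/4, -39/8, 241/16, -927/32, 4033/64, -15999/128, 65281/256]; [0, 1, 7, -33/4, 73/2, -1195/16, 3171/16, -28217/64, 16513/16]; [0, 0, 1, 9/2, 39/2, -195/4, 3615/16, -19467/32, 28231/16]; [0, 0, 0, 1, 14, -55/2, 365/2, -8365/16, 7399/4]; [0, 0, 0, 0, 1, 15/2, 195/4, -1365/8, 8435/8]; [0, 0, 0, 0, 0, 1, 21, -231/4, 511]; [0, 0, 0, 0, 0, 0, 1, 21/2, 91]; [0, 0, 0, 0, 0, 0, 0, 1, 28]; [0, 0, 0, 0, 0, 0, 0, 0, 1]] (rows listed top to bottom)


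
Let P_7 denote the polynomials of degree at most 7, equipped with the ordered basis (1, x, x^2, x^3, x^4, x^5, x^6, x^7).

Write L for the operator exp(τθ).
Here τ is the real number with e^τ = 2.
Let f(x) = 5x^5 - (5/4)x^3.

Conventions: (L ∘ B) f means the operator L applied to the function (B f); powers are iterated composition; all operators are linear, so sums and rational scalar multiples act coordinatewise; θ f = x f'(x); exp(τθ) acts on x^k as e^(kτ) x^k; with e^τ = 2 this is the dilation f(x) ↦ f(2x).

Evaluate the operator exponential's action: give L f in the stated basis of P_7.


exp(τθ) x^k = e^(kτ) x^k; with e^τ = 2 this sends x^k to 2^k x^k
x^3 ↦ 8 x^3
x^5 ↦ 32 x^5
applying this coordinatewise to f: exp(τθ) f = 160x^5 - 10x^3

g(x) = 160x^5 - 10x^3


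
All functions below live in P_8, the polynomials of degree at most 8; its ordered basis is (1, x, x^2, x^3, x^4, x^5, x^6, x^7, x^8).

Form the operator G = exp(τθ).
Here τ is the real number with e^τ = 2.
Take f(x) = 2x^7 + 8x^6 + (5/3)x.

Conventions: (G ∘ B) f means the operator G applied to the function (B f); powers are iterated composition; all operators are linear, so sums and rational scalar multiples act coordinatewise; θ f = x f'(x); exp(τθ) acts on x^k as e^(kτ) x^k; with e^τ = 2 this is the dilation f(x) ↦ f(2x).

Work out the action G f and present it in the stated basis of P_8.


g(x) = 256x^7 + 512x^6 + (10/3)x

exp(τθ) x^k = e^(kτ) x^k; with e^τ = 2 this sends x^k to 2^k x^k
x ↦ 2 x
x^6 ↦ 64 x^6
x^7 ↦ 128 x^7
applying this coordinatewise to f: exp(τθ) f = 256x^7 + 512x^6 + (10/3)x


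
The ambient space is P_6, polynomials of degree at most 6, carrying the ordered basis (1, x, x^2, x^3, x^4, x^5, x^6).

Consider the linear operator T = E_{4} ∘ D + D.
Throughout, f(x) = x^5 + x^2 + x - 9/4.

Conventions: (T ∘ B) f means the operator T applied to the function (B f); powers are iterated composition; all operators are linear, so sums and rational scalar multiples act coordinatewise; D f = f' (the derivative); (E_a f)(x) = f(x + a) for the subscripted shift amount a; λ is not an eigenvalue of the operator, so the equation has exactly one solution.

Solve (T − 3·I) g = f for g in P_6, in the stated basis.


write g with unknown coordinates in the stated basis and equate coefficients in (T − 3·I) g = f
solving from the highest basis element down gives g = -(1/3)x^5 - (10/9)x^4 - (320/27)x^3 - (2569/27)x^2 - (35263/81)x - 942719/972
check: T g = -(10/3)x^4 - (320/9)x^3 - (2560/9)x^2 - (35236/27)x - 235862/81
so T g − 3·g = x^5 + x^2 + x - 9/4 = f ✓

g(x) = -(1/3)x^5 - (10/9)x^4 - (320/27)x^3 - (2569/27)x^2 - (35263/81)x - 942719/972


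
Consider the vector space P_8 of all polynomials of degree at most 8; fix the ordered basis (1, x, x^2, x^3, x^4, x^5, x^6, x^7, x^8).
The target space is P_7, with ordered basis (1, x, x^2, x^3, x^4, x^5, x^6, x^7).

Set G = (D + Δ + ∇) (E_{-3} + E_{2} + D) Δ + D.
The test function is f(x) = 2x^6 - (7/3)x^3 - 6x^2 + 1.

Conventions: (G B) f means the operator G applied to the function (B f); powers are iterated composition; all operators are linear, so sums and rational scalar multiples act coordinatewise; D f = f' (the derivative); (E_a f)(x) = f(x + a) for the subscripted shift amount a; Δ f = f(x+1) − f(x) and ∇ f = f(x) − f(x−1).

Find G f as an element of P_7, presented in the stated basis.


Δ f = 12x^5 + 30x^4 + 40x^3 + 23x^2 - 7x - 19/3
E_{-3} Δ f = 12x^5 - 150x^4 + 760x^3 - 1957x^2 + 2555x - 4033/3
E_{2} Δ f = 12x^5 + 150x^4 + 760x^3 + 1943x^2 + 2485x + 3767/3
D Δ f = 60x^4 + 120x^3 + 120x^2 + 46x - 7
(E_{-3} + E_{2} + D) Δ f = 24x^5 + 60x^4 + 1640x^3 + 106x^2 + 5086x - 287/3
D (E_{-3} + E_{2} + D) Δ f = 120x^4 + 240x^3 + 4920x^2 + 212x + 5086
Δ (E_{-3} + E_{2} + D) Δ f = 120x^4 + 480x^3 + 5520x^2 + 5492x + 6916
∇ (E_{-3} + E_{2} + D) Δ f = 120x^4 + 4800x^2 - 4588x + 6584
(D + Δ + ∇) (E_{-3} + E_{2} + D) Δ f = 360x^4 + 720x^3 + 15240x^2 + 1116x + 18586
D f = 12x^5 - 7x^2 - 12x
((D + Δ + ∇) (E_{-3} + E_{2} + D) Δ + D) f = 12x^5 + 360x^4 + 720x^3 + 15233x^2 + 1104x + 18586

the result is g(x) = 12x^5 + 360x^4 + 720x^3 + 15233x^2 + 1104x + 18586


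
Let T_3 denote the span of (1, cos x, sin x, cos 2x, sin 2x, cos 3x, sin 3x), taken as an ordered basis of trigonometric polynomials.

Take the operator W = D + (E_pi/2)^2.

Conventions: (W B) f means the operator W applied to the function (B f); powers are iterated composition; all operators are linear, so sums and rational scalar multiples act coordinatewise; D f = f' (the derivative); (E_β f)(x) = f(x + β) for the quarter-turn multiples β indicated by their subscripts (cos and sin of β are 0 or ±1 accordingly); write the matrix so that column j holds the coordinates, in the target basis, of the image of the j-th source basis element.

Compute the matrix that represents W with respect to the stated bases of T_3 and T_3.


the matrix is [[1, 0, 0, 0, 0, 0, 0]; [0, -1, 1, 0, 0, 0, 0]; [0, -1, -1, 0, 0, 0, 0]; [0, 0, 0, 1, 2, 0, 0]; [0, 0, 0, -2, 1, 0, 0]; [0, 0, 0, 0, 0, -1, 3]; [0, 0, 0, 0, 0, -3, -1]] (rows listed top to bottom)

image of 1: 1
image of cos x: -cos x - sin x
image of sin x: cos x - sin x
image of cos 2x: cos 2x - 2sin 2x
image of sin 2x: 2cos 2x + sin 2x
image of cos 3x: -cos 3x - 3sin 3x
image of sin 3x: 3cos 3x - sin 3x
each image's coordinates form column j of the matrix


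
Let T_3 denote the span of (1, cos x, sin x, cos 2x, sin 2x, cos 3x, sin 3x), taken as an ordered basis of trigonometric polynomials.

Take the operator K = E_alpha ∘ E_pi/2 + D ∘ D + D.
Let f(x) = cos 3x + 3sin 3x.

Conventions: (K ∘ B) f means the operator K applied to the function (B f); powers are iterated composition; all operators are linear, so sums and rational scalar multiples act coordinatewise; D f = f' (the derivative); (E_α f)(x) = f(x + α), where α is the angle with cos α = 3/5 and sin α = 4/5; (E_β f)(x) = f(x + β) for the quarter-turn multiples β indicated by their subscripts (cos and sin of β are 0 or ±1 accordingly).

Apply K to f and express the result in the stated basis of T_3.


E_pi/2 f = -3cos 3x + sin 3x
E_alpha E_pi/2 f = (79/25)cos 3x + (3/25)sin 3x
D f = 9cos 3x - 3sin 3x
D D f = -9cos 3x - 27sin 3x
D f = 9cos 3x - 3sin 3x
(E_alpha ∘ E_pi/2 + D ∘ D + D) f = (79/25)cos 3x - (747/25)sin 3x

the result is g(x) = (79/25)cos 3x - (747/25)sin 3x


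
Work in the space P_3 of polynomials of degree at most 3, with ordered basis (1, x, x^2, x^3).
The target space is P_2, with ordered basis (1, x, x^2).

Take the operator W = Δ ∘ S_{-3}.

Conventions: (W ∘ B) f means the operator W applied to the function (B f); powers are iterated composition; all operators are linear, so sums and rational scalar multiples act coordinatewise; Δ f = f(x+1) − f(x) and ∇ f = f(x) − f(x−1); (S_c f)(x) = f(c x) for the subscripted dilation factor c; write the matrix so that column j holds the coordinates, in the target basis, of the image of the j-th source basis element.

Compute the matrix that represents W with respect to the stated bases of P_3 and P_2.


image of 1: 0
image of x: -3
image of x^2: 18x + 9
image of x^3: -81x^2 - 81x - 27
each image's coordinates form column j of the matrix

the matrix is [[0, -3, 9, -27]; [0, 0, 18, -81]; [0, 0, 0, -81]] (rows listed top to bottom)


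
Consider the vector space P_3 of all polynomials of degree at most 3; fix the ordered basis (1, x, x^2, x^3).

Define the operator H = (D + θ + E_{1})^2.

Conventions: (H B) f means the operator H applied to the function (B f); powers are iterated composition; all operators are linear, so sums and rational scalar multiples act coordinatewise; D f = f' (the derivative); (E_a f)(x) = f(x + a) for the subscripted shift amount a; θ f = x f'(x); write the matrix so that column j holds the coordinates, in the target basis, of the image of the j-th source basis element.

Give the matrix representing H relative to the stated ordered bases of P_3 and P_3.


the matrix is [[1, 6, 12, 17]; [0, 4, 20, 42]; [0, 0, 9, 42]; [0, 0, 0, 16]] (rows listed top to bottom)

image of 1: 1
image of x: 4x + 6
image of x^2: 9x^2 + 20x + 12
image of x^3: 16x^3 + 42x^2 + 42x + 17
each image's coordinates form column j of the matrix


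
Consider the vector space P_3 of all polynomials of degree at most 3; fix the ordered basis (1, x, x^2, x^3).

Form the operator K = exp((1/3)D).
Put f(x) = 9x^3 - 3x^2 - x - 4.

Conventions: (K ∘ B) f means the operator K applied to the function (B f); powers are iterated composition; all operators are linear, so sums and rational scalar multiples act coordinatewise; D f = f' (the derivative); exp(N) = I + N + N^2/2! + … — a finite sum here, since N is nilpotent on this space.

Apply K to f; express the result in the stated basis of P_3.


the image equals g(x) = 9x^3 + 6x^2 - 13/3

order-1 term: 9x^2 - 2x - 1/3
order-2 term: 3x - 1/3
order-3 term: 1/3
the series for exp((1/3)D) f terminates at order 3
exp((1/3)D) f = 9x^3 + 6x^2 - 13/3


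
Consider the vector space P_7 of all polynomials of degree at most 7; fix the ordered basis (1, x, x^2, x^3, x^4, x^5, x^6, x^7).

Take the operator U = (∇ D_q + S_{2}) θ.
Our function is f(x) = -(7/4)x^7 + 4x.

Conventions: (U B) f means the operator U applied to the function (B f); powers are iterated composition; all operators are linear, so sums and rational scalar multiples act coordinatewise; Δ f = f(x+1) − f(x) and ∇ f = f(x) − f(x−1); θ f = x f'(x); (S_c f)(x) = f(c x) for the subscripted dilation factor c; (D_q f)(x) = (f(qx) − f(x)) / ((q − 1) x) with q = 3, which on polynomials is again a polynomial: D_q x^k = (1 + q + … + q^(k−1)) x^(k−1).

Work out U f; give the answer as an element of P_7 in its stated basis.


g(x) = -1568x^7 - (160671/2)x^5 + (803355/4)x^4 - 267785x^3 + (803355/4)x^2 - (160655/2)x + 53557/4

θ f = -(49/4)x^7 + 4x
D_q θ f = -(53557/4)x^6 + 4
∇ D_q θ f = -(160671/2)x^5 + (803355/4)x^4 - 267785x^3 + (803355/4)x^2 - (160671/2)x + 53557/4
S_{2} θ f = -1568x^7 + 8x
(∇ D_q + S_{2}) θ f = -1568x^7 - (160671/2)x^5 + (803355/4)x^4 - 267785x^3 + (803355/4)x^2 - (160655/2)x + 53557/4


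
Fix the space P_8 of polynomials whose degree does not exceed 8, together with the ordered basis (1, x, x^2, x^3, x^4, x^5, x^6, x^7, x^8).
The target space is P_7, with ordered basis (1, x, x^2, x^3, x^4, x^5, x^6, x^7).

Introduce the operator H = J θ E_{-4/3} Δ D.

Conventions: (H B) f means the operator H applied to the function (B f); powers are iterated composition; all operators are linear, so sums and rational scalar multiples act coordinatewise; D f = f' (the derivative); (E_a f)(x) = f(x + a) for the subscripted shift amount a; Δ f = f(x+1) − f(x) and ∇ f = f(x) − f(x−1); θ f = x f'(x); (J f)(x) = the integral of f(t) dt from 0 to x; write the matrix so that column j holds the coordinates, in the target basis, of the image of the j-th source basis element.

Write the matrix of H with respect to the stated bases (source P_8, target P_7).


image of 1: 0
image of x: 0
image of x^2: 0
image of x^3: 3x^2
image of x^4: 8x^3 - 10x^2
image of x^5: 15x^4 - (100/3)x^3 + (70/3)x^2
image of x^6: 24x^5 - 75x^4 + (280/3)x^3 - (425/9)x^2
image of x^7: 35x^6 - 140x^5 + 245x^4 - (5950/27)x^3 + (2387/27)x^2
image of x^8: 48x^7 - (700/3)x^6 + (1568/3)x^5 - (5950/9)x^4 + (38192/81)x^3 - (12740/81)x^2
each image's coordinates form column j of the matrix

the matrix is [[0, 0, 0, 0, 0, 0, 0, 0, 0]; [0, 0, 0, 0, 0, 0, 0, 0, 0]; [0, 0, 0, 3, -10, 70/3, -425/9, 2387/27, -12740/81]; [0, 0, 0, 0, 8, -100/3, 280/3, -5950/27, 38192/81]; [0, 0, 0, 0, 0, 15, -75, 245, -5950/9]; [0, 0, 0, 0, 0, 0, 24, -140, 1568/3]; [0, 0, 0, 0, 0, 0, 0, 35, -700/3]; [0, 0, 0, 0, 0, 0, 0, 0, 48]] (rows listed top to bottom)


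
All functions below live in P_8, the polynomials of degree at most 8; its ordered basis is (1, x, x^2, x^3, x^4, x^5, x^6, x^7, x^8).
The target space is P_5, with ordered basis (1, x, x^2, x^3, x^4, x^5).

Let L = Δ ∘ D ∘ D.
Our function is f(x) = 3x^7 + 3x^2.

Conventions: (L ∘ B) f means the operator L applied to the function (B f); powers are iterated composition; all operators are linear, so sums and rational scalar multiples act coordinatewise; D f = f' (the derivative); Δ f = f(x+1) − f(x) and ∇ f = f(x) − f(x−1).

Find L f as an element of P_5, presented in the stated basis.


g(x) = 630x^4 + 1260x^3 + 1260x^2 + 630x + 126

D f = 21x^6 + 6x
D D f = 126x^5 + 6
Δ D D f = 630x^4 + 1260x^3 + 1260x^2 + 630x + 126


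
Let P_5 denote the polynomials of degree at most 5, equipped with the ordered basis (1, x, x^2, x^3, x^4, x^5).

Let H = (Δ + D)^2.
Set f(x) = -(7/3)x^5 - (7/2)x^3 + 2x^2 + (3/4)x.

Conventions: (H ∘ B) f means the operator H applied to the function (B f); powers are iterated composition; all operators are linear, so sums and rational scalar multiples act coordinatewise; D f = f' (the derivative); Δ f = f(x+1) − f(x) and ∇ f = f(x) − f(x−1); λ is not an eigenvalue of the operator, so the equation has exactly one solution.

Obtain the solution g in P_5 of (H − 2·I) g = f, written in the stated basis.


the result is g(x) = (7/6)x^5 + (581/12)x^3 + 69x^2 + (15475/24)x + 3539/6

write g with unknown coordinates in the stated basis and equate coefficients in (H − 2·I) g = f
solving from the highest basis element down gives g = (7/6)x^5 + (581/12)x^3 + 69x^2 + (15475/24)x + 3539/6
check: H g = (280/3)x^3 + 140x^2 + (3871/3)x + 3539/3
so H g − 2·g = -(7/3)x^5 - (7/2)x^3 + 2x^2 + (3/4)x = f ✓


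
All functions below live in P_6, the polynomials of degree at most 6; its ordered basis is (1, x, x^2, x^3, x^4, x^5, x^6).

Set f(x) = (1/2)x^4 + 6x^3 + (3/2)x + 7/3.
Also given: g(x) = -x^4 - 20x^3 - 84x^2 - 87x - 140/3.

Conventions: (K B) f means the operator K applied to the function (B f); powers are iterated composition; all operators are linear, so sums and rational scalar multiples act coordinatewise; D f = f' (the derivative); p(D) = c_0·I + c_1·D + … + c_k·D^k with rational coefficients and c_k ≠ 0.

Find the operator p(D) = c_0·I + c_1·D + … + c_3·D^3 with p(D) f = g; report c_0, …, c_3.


D^0 f = (1/2)x^4 + 6x^3 + (3/2)x + 7/3
D^1 f = 2x^3 + 18x^2 + 3/2
D^2 f = 6x^2 + 36x
D^3 f = 12x + 36
matching coefficients of g against c_0 f + c_1 Df + … from the top degree down determines the c_i
solution: c_0 = -2, c_1 = -4, c_2 = -2, c_3 = -1

p(D) = -2·I − 4·D − 2·D^2 − D^3, i.e. c_0 = -2, c_1 = -4, c_2 = -2, c_3 = -1


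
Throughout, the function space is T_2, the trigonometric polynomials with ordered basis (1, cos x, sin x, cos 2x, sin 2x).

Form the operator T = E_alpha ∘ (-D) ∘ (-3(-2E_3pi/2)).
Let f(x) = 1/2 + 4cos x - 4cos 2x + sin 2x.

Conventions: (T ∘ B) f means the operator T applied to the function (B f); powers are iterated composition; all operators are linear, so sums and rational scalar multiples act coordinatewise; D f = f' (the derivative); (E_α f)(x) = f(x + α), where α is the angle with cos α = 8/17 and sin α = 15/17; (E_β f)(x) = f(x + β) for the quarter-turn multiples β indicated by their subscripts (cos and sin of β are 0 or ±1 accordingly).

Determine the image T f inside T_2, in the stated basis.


E_3pi/2 f = 1/2 + 4sin x + 4cos 2x - sin 2x
(-2E_3pi/2) f = -1 - 8sin x - 8cos 2x + 2sin 2x
(-3(-2E_3pi/2)) f = 3 + 24sin x + 24cos 2x - 6sin 2x
D (-3(-2E_3pi/2)) f = 24cos x - 12cos 2x - 48sin 2x
(-D) (-3(-2E_3pi/2)) f = -24cos x + 12cos 2x + 48sin 2x
E_alpha ((-D) ∘ (-3(-2E_3pi/2))) f = -(192/17)cos x + (360/17)sin x + (564/17)cos 2x - (624/17)sin 2x

the result is g(x) = -(192/17)cos x + (360/17)sin x + (564/17)cos 2x - (624/17)sin 2x


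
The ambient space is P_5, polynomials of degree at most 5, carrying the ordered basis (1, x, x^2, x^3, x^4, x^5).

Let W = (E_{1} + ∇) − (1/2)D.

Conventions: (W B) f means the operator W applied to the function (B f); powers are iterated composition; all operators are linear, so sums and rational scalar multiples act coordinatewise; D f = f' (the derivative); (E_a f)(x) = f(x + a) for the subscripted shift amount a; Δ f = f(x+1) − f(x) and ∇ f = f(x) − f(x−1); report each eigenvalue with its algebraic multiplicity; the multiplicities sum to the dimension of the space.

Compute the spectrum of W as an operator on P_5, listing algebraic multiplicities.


image of 1: 1
image of x: x + 3/2
image of x^2: x^2 + 3x
image of x^3: x^3 + (9/2)x^2 + 2
image of x^4: x^4 + 6x^3 + 8x
image of x^5: x^5 + (15/2)x^4 + 20x^2 + 2
the matrix is upper triangular; its diagonal is (1, 1, 1, 1, 1, 1)
for a triangular matrix the eigenvalues are the diagonal entries, with algebraic multiplicity their repetition count

λ = 1 (multiplicity 6)


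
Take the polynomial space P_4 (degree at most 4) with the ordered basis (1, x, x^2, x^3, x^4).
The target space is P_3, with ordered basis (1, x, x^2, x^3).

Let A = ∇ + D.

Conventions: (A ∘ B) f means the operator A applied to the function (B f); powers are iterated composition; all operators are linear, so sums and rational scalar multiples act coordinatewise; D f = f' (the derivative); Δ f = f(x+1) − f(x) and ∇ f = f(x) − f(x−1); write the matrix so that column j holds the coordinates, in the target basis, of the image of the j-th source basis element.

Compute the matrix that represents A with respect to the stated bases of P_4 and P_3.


the matrix is [[0, 2, -1, 1, -1]; [0, 0, 4, -3, 4]; [0, 0, 0, 6, -6]; [0, 0, 0, 0, 8]] (rows listed top to bottom)

image of 1: 0
image of x: 2
image of x^2: 4x - 1
image of x^3: 6x^2 - 3x + 1
image of x^4: 8x^3 - 6x^2 + 4x - 1
each image's coordinates form column j of the matrix


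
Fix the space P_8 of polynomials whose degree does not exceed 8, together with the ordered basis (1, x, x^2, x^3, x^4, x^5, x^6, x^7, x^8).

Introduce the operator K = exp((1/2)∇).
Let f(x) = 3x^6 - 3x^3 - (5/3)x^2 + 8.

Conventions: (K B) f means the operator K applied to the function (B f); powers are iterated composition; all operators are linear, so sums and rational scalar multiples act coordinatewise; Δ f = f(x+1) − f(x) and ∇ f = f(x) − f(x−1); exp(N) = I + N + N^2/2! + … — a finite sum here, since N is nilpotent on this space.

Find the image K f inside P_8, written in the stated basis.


the result is g(x) = 3x^6 + 9x^5 - (45/4)x^4 - (21/2)x^3 + (919/48)x^2 - (593/48)x + 1463/192

order-1 term: 9x^5 - (45/2)x^4 + 30x^3 - 27x^2 + (71/6)x - 13/6
order-2 term: (45/4)x^4 - 45x^3 + (315/4)x^2 - (279/4)x + 301/12
order-3 term: (15/2)x^3 - (135/4)x^2 + (225/4)x - 273/8
order-4 term: (45/16)x^2 - (45/4)x + 195/16
order-5 term: (9/16)x - 45/32
order-6 term: 3/64
the series for exp((1/2)∇) f terminates at order 6
exp((1/2)∇) f = 3x^6 + 9x^5 - (45/4)x^4 - (21/2)x^3 + (919/48)x^2 - (593/48)x + 1463/192


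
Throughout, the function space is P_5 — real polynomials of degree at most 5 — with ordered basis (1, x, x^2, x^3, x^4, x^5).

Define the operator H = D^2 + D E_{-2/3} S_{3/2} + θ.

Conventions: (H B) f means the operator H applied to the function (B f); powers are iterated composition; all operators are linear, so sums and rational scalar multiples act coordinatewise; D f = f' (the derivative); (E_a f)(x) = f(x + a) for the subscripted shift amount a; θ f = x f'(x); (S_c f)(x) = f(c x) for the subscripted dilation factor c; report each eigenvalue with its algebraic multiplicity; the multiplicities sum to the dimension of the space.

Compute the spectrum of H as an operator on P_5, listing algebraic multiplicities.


image of 1: 0
image of x: x + 3/2
image of x^2: 2x^2 + (9/2)x - 1
image of x^3: 3x^3 + (81/8)x^2 - (15/2)x + 9/2
image of x^4: 4x^4 + (81/4)x^3 - (57/2)x^2 + 27x - 6
image of x^5: 5x^5 + (1215/32)x^4 - (325/4)x^3 + (405/4)x^2 - 45x + 15/2
the matrix is upper triangular; its diagonal is (0, 1, 2, 3, 4, 5)
for a triangular matrix the eigenvalues are the diagonal entries, with algebraic multiplicity their repetition count

λ = 0 (multiplicity 1), λ = 1 (multiplicity 1), λ = 2 (multiplicity 1), λ = 3 (multiplicity 1), λ = 4 (multiplicity 1), λ = 5 (multiplicity 1)


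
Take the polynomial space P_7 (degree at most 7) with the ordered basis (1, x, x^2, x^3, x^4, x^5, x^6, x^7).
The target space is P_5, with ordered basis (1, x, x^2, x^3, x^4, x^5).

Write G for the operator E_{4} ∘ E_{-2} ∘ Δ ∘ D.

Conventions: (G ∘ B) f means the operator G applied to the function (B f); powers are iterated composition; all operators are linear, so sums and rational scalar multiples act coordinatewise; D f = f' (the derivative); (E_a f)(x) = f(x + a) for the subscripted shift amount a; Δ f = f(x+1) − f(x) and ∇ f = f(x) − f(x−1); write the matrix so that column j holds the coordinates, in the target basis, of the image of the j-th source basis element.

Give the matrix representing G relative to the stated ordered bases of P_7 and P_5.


the matrix is [[0, 0, 2, 15, 76, 325, 1266, 4655]; [0, 0, 0, 6, 60, 380, 1950, 8862]; [0, 0, 0, 0, 12, 150, 1140, 6825]; [0, 0, 0, 0, 0, 20, 300, 2660]; [0, 0, 0, 0, 0, 0, 30, 525]; [0, 0, 0, 0, 0, 0, 0, 42]] (rows listed top to bottom)

image of 1: 0
image of x: 0
image of x^2: 2
image of x^3: 6x + 15
image of x^4: 12x^2 + 60x + 76
image of x^5: 20x^3 + 150x^2 + 380x + 325
image of x^6: 30x^4 + 300x^3 + 1140x^2 + 1950x + 1266
image of x^7: 42x^5 + 525x^4 + 2660x^3 + 6825x^2 + 8862x + 4655
each image's coordinates form column j of the matrix


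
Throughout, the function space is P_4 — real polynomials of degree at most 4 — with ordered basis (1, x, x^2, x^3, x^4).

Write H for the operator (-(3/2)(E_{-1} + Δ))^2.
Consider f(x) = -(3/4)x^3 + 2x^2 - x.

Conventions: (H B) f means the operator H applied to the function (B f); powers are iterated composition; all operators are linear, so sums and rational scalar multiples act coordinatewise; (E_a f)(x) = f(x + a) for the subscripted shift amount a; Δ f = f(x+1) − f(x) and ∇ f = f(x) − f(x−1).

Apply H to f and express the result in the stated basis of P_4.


E_{-1} f = -(3/4)x^3 + (17/4)x^2 - (29/4)x + 15/4
Δ f = -(9/4)x^2 + (7/4)x + 1/4
(E_{-1} + Δ) f = -(3/4)x^3 + 2x^2 - (11/2)x + 4
(-(3/2)(E_{-1} + Δ)) f = (9/8)x^3 - 3x^2 + (33/4)x - 6
E_{-1} (-(3/2)(E_{-1} + Δ)) f = (9/8)x^3 - (51/8)x^2 + (141/8)x - 147/8
Δ (-(3/2)(E_{-1} + Δ)) f = (27/8)x^2 - (21/8)x + 51/8
(E_{-1} + Δ) (-(3/2)(E_{-1} + Δ)) f = (9/8)x^3 - 3x^2 + 15x - 12
(-(3/2)(E_{-1} + Δ)) (-(3/2)(E_{-1} + Δ)) f = -(27/16)x^3 + (9/2)x^2 - (45/2)x + 18

the image equals g(x) = -(27/16)x^3 + (9/2)x^2 - (45/2)x + 18


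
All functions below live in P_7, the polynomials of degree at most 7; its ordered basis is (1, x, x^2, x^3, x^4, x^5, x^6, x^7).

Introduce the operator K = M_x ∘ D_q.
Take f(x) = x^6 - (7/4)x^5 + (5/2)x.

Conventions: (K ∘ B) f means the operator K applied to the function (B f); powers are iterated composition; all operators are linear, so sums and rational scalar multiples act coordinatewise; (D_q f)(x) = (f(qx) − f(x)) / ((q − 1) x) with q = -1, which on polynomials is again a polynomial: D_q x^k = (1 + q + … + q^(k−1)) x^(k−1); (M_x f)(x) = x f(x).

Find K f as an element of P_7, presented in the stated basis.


D_q f = -(7/4)x^4 + 5/2
M_x D_q f = -(7/4)x^5 + (5/2)x

the image equals g(x) = -(7/4)x^5 + (5/2)x


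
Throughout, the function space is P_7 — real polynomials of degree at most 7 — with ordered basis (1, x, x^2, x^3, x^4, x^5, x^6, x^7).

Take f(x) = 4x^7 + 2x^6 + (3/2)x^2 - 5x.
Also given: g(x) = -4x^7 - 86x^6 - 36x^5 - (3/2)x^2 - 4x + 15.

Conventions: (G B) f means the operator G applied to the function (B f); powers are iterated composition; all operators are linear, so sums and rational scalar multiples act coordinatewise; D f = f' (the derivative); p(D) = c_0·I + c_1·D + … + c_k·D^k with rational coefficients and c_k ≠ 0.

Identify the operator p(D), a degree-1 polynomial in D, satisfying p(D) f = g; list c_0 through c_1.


D^0 f = 4x^7 + 2x^6 + (3/2)x^2 - 5x
D^1 f = 28x^6 + 12x^5 + 3x - 5
matching coefficients of g against c_0 f + c_1 Df + … from the top degree down determines the c_i
solution: c_0 = -1, c_1 = -3

c_0 = -1, c_1 = -3


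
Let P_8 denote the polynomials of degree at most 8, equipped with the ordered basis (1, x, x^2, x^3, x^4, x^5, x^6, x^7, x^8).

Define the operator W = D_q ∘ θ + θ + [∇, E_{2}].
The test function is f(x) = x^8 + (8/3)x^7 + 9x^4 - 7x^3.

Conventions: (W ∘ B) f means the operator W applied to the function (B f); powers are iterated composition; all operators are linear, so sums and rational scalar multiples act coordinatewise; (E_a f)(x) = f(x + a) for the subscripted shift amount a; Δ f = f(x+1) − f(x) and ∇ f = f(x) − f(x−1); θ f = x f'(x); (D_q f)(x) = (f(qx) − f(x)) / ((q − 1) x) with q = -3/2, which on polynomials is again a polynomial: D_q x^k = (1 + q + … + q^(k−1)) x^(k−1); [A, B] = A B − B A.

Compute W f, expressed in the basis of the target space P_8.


θ f = 8x^8 + (56/3)x^7 + 36x^4 - 21x^3
D_q θ f = -(1261/16)x^7 + (3241/24)x^6 - (117/2)x^3 - (147/4)x^2
θ f = 8x^8 + (56/3)x^7 + 36x^4 - 21x^3
E_{2} f = x^8 + (56/3)x^7 + (448/3)x^6 + 672x^5 + (5627/3)x^4 + (10051/3)x^3 + 3758x^2 + (7268/3)x + 2056/3
∇ E_{2} f = 8x^7 + (308/3)x^6 + 560x^5 + (5110/3)x^4 + 3172x^3 + 3641x^2 + 2381x + 2039/3
∇ f = 8x^7 - (28/3)x^6 + (70/3)x^4 - (4/3)x^3 - 47x^2 + (139/3)x - 43/3
E_{2} ∇ f = 8x^7 + (308/3)x^6 + 560x^5 + (5110/3)x^4 + 3172x^3 + 3641x^2 + 2381x + 2039/3
[∇, E_{2}] f = 0
(D_q ∘ θ + θ + [∇, E_{2}]) f = 8x^8 - (2887/48)x^7 + (3241/24)x^6 + 36x^4 - (159/2)x^3 - (147/4)x^2

the result is g(x) = 8x^8 - (2887/48)x^7 + (3241/24)x^6 + 36x^4 - (159/2)x^3 - (147/4)x^2


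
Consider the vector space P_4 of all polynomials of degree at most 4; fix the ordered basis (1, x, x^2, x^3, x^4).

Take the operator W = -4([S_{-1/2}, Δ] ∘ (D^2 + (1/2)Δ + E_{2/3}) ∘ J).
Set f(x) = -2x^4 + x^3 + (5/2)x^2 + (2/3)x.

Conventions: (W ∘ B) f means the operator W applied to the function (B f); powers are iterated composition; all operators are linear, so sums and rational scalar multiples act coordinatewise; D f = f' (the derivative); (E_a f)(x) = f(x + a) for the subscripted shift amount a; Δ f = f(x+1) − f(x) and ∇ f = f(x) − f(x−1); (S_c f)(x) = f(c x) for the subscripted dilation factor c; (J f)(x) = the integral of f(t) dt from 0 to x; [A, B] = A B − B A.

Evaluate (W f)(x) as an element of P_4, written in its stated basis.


J f = -(2/5)x^5 + (1/4)x^4 + (5/6)x^3 + (1/3)x^2
D J f = -2x^4 + x^3 + (5/2)x^2 + (2/3)x
D D J f = -8x^3 + 3x^2 + 5x + 2/3
Δ J f = -2x^4 - 3x^3 + (13/6)x + 61/60
((1/2)Δ) J f = -x^4 - (3/2)x^3 + (13/12)x + 61/120
E_{2/3} J f = -(2/5)x^5 - (13/12)x^4 - (5/18)x^3 + (40/27)x^2 + (118/81)x + 476/1215
(D^2 + (1/2)Δ + E_{2/3}) J f = -(2/5)x^5 - (25/12)x^4 - (88/9)x^3 + (121/27)x^2 + (2443/324)x + 15229/9720
Δ (D^2 + (1/2)Δ + E_{2/3}) J f = -2x^4 - (37/3)x^3 - (275/6)x^2 - (829/27)x - 97/405
S_{-1/2} Δ (D^2 + (1/2)Δ + E_{2/3}) J f = -(1/8)x^4 + (37/24)x^3 - (275/24)x^2 + (829/54)x - 97/405
S_{-1/2} (D^2 + (1/2)Δ + E_{2/3}) J f = (1/80)x^5 - (25/192)x^4 + (11/9)x^3 + (121/108)x^2 - (2443/648)x + 15229/9720
Δ S_{-1/2} (D^2 + (1/2)Δ + E_{2/3}) J f = (1/16)x^4 - (19/48)x^3 + (289/96)x^2 + (1177/216)x - 40051/25920
[S_{-1/2}, Δ] (D^2 + (1/2)Δ + E_{2/3}) J f = -(3/16)x^4 + (31/16)x^3 - (463/32)x^2 + (713/72)x + 11281/8640
(-4([S_{-1/2}, Δ] ∘ (D^2 + (1/2)Δ + E_{2/3}) ∘ J)) f = (3/4)x^4 - (31/4)x^3 + (463/8)x^2 - (713/18)x - 11281/2160

g(x) = (3/4)x^4 - (31/4)x^3 + (463/8)x^2 - (713/18)x - 11281/2160


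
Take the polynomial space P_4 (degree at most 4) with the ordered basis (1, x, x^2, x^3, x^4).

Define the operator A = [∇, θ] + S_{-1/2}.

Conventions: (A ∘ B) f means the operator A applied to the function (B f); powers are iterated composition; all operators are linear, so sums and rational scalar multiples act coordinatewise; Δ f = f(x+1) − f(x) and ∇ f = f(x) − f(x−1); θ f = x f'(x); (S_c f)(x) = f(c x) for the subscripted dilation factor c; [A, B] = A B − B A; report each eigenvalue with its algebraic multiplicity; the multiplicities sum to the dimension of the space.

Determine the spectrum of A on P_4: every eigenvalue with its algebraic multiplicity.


λ = -1/2 (multiplicity 1), λ = -1/8 (multiplicity 1), λ = 1/16 (multiplicity 1), λ = 1/4 (multiplicity 1), λ = 1 (multiplicity 1)

image of 1: 1
image of x: -(1/2)x + 1
image of x^2: (1/4)x^2 + 2x - 2
image of x^3: -(1/8)x^3 + 3x^2 - 6x + 3
image of x^4: (1/16)x^4 + 4x^3 - 12x^2 + 12x - 4
the matrix is upper triangular; its diagonal is (1, -1/2, 1/4, -1/8, 1/16)
for a triangular matrix the eigenvalues are the diagonal entries, with algebraic multiplicity their repetition count


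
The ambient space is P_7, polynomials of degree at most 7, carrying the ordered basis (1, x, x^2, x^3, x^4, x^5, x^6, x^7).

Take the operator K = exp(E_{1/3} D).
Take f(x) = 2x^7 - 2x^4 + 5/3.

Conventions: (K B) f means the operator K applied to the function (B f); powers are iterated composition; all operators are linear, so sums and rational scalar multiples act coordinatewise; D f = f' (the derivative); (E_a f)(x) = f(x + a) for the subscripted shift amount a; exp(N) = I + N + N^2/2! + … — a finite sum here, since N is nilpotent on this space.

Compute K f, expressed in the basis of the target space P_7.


order-1 term: 14x^6 + 28x^5 + (70/3)x^4 + (64/27)x^3 - (146/27)x^2 - (188/81)x - 202/729
order-2 term: 42x^5 + 140x^4 + (560/3)x^3 + (1012/9)x^2 + (688/27)x + 16/81
order-3 term: 70x^4 + 280x^3 + 420x^2 + 272x + 62
order-4 term: 70x^3 + 280x^2 + (1120/3)x + 4426/27
order-5 term: 42x^2 + 140x + 350/3
order-6 term: 14x + 28
order-7 term: 2
the series for exp(E_{1/3} D) f terminates at order 7
exp(E_{1/3} D) f = 2x^7 + 14x^6 + 70x^5 + (694/3)x^4 + (14554/27)x^3 + (22924/27)x^2 + (66622/81)x + 272777/729

g(x) = 2x^7 + 14x^6 + 70x^5 + (694/3)x^4 + (14554/27)x^3 + (22924/27)x^2 + (66622/81)x + 272777/729


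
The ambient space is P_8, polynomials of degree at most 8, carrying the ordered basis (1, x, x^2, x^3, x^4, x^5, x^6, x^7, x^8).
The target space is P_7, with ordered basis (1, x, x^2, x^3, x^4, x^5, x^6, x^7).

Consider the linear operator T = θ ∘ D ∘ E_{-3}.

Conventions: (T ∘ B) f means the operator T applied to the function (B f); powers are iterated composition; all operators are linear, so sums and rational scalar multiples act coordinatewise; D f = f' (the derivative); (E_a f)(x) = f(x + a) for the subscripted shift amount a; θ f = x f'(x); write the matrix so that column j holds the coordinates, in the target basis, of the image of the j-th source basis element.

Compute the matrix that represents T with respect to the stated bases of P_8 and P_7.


image of 1: 0
image of x: 0
image of x^2: 2x
image of x^3: 6x^2 - 18x
image of x^4: 12x^3 - 72x^2 + 108x
image of x^5: 20x^4 - 180x^3 + 540x^2 - 540x
image of x^6: 30x^5 - 360x^4 + 1620x^3 - 3240x^2 + 2430x
image of x^7: 42x^6 - 630x^5 + 3780x^4 - 11340x^3 + 17010x^2 - 10206x
image of x^8: 56x^7 - 1008x^6 + 7560x^5 - 30240x^4 + 68040x^3 - 81648x^2 + 40824x
each image's coordinates form column j of the matrix

the matrix is [[0, 0, 0, 0, 0, 0, 0, 0, 0]; [0, 0, 2, -18, 108, -540, 2430, -10206, 40824]; [0, 0, 0, 6, -72, 540, -3240, 17010, -81648]; [0, 0, 0, 0, 12, -180, 1620, -11340, 68040]; [0, 0, 0, 0, 0, 20, -360, 3780, -30240]; [0, 0, 0, 0, 0, 0, 30, -630, 7560]; [0, 0, 0, 0, 0, 0, 0, 42, -1008]; [0, 0, 0, 0, 0, 0, 0, 0, 56]] (rows listed top to bottom)


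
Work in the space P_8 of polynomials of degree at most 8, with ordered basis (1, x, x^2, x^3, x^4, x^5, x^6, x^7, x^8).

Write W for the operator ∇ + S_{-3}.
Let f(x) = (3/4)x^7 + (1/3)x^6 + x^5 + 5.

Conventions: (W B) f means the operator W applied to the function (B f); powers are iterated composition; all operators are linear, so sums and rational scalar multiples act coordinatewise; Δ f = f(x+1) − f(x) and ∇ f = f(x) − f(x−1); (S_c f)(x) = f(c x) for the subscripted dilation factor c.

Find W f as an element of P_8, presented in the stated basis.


the result is g(x) = -(6561/4)x^7 + (993/4)x^6 - (1027/4)x^5 + (105/4)x^4 - (355/12)x^3 + (83/4)x^2 - (33/4)x + 77/12

∇ f = (21/4)x^6 - (55/4)x^5 + (105/4)x^4 - (355/12)x^3 + (83/4)x^2 - (33/4)x + 17/12
S_{-3} f = -(6561/4)x^7 + 243x^6 - 243x^5 + 5
(∇ + S_{-3}) f = -(6561/4)x^7 + (993/4)x^6 - (1027/4)x^5 + (105/4)x^4 - (355/12)x^3 + (83/4)x^2 - (33/4)x + 77/12


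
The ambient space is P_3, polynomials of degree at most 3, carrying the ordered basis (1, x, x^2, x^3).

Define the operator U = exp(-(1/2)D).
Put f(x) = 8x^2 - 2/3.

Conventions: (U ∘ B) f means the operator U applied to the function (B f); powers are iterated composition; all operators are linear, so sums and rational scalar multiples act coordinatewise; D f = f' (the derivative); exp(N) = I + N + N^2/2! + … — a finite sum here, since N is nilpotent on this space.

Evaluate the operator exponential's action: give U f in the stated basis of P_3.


the image equals g(x) = 8x^2 - 8x + 4/3

order-1 term: -8x
order-2 term: 2
the series for exp(-(1/2)D) f terminates at order 2
exp(-(1/2)D) f = 8x^2 - 8x + 4/3


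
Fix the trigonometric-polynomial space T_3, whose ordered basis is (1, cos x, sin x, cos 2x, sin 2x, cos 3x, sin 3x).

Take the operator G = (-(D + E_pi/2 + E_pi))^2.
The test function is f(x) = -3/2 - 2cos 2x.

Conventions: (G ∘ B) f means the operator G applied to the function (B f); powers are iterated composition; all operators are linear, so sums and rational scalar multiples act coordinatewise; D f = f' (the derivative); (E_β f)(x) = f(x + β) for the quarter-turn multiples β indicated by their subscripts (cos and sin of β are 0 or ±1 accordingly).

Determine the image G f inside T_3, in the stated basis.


D f = 4sin 2x
E_pi/2 f = -3/2 + 2cos 2x
E_pi f = -3/2 - 2cos 2x
(D + E_pi/2 + E_pi) f = -3 + 4sin 2x
(-(D + E_pi/2 + E_pi)) f = 3 - 4sin 2x
D (-(D + E_pi/2 + E_pi)) f = -8cos 2x
E_pi/2 (-(D + E_pi/2 + E_pi)) f = 3 + 4sin 2x
E_pi (-(D + E_pi/2 + E_pi)) f = 3 - 4sin 2x
(D + E_pi/2 + E_pi) (-(D + E_pi/2 + E_pi)) f = 6 - 8cos 2x
(-(D + E_pi/2 + E_pi)) (-(D + E_pi/2 + E_pi)) f = -6 + 8cos 2x

the image equals g(x) = -6 + 8cos 2x


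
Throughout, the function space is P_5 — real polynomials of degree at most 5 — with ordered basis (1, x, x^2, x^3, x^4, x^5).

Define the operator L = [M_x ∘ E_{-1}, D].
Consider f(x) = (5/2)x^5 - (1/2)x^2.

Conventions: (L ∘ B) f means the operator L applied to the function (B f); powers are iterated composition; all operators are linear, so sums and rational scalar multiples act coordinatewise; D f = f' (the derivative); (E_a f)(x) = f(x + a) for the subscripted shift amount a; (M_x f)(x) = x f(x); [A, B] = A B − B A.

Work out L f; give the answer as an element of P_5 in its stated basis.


D f = (25/2)x^4 - x
E_{-1} D f = (25/2)x^4 - 50x^3 + 75x^2 - 51x + 27/2
M_x E_{-1} D f = (25/2)x^5 - 50x^4 + 75x^3 - 51x^2 + (27/2)x
E_{-1} f = (5/2)x^5 - (25/2)x^4 + 25x^3 - (51/2)x^2 + (27/2)x - 3
M_x E_{-1} f = (5/2)x^6 - (25/2)x^5 + 25x^4 - (51/2)x^3 + (27/2)x^2 - 3x
D (M_x ∘ E_{-1}) f = 15x^5 - (125/2)x^4 + 100x^3 - (153/2)x^2 + 27x - 3
[M_x ∘ E_{-1}, D] f = -(5/2)x^5 + (25/2)x^4 - 25x^3 + (51/2)x^2 - (27/2)x + 3

g(x) = -(5/2)x^5 + (25/2)x^4 - 25x^3 + (51/2)x^2 - (27/2)x + 3


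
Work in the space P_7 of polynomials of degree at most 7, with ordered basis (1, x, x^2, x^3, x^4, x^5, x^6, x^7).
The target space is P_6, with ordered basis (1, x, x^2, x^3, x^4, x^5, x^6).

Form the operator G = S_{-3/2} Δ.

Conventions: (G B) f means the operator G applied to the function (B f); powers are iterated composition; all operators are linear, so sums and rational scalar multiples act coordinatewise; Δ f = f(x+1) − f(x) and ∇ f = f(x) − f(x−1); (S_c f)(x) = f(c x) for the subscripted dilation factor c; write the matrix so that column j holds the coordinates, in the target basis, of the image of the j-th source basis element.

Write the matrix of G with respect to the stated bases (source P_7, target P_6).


the matrix is [[0, 1, 1, 1, 1, 1, 1, 1]; [0, 0, -3, -9/2, -6, -15/2, -9, -21/2]; [0, 0, 0, 27/4, 27/2, 45/2, 135/4, 189/4]; [0, 0, 0, 0, -27/2, -135/4, -135/2, -945/8]; [0, 0, 0, 0, 0, 405/16, 1215/16, 2835/16]; [0, 0, 0, 0, 0, 0, -729/16, -5103/32]; [0, 0, 0, 0, 0, 0, 0, 5103/64]] (rows listed top to bottom)

image of 1: 0
image of x: 1
image of x^2: -3x + 1
image of x^3: (27/4)x^2 - (9/2)x + 1
image of x^4: -(27/2)x^3 + (27/2)x^2 - 6x + 1
image of x^5: (405/16)x^4 - (135/4)x^3 + (45/2)x^2 - (15/2)x + 1
image of x^6: -(729/16)x^5 + (1215/16)x^4 - (135/2)x^3 + (135/4)x^2 - 9x + 1
image of x^7: (5103/64)x^6 - (5103/32)x^5 + (2835/16)x^4 - (945/8)x^3 + (189/4)x^2 - (21/2)x + 1
each image's coordinates form column j of the matrix


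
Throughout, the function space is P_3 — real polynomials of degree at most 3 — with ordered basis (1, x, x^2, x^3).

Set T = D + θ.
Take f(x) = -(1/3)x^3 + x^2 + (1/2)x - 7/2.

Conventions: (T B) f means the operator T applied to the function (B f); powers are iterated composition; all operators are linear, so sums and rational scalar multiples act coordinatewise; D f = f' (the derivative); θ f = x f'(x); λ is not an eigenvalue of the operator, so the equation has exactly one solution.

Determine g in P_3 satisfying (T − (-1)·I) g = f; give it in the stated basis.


write g with unknown coordinates in the stated basis and equate coefficients in (T − (-1)·I) g = f
solving from the highest basis element down gives g = -(1/12)x^3 + (5/12)x^2 - (1/6)x - 10/3
check: T g = -(1/4)x^3 + (7/12)x^2 + (2/3)x - 1/6
so T g − (-1)·g = -(1/3)x^3 + x^2 + (1/2)x - 7/2 = f ✓

the image equals g(x) = -(1/12)x^3 + (5/12)x^2 - (1/6)x - 10/3


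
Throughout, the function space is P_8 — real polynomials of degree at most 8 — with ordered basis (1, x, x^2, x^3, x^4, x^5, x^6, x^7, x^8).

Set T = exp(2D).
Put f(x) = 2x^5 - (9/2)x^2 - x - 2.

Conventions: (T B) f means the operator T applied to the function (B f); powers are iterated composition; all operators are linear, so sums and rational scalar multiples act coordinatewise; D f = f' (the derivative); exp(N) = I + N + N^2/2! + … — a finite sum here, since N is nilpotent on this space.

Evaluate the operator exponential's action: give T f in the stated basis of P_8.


order-1 term: 20x^4 - 18x - 2
order-2 term: 80x^3 - 18
order-3 term: 160x^2
order-4 term: 160x
order-5 term: 64
the series for exp(2D) f terminates at order 5
exp(2D) f = 2x^5 + 20x^4 + 80x^3 + (311/2)x^2 + 141x + 42

g(x) = 2x^5 + 20x^4 + 80x^3 + (311/2)x^2 + 141x + 42
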